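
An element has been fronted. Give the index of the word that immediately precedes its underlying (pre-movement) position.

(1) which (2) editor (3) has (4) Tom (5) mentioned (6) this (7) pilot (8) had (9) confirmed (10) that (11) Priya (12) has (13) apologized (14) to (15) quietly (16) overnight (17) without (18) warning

The displaced element is "which editor" (word 2).
It is linked across 2 clause boundaries (Ø → that).
It functions as the object of the preposition "to" of "apologized", so the gap sits immediately after word 14 ("to").
Base order: Tom has mentioned this pilot had confirmed that Priya has apologized to which editor quietly overnight without warning.

14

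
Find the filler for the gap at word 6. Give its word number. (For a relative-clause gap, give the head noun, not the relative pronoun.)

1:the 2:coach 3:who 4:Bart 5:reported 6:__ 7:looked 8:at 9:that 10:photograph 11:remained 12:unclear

The gap at 6 is the subject of "looked", inside a relative clause.
The relative pronoun is "who" (word 3); it is bound by the head noun immediately before it.
Its filler is the head noun "coach", at word 2.

2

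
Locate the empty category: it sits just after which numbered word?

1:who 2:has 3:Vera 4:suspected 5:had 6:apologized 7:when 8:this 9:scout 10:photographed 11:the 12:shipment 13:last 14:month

The displaced element is "who" (word 1).
It is linked across 1 clause boundary (Ø).
It functions as the subject of "apologized", so the gap sits immediately after word 4 ("suspected").
Base order: Vera has suspected who had apologized when this scout photographed the shipment last month.

4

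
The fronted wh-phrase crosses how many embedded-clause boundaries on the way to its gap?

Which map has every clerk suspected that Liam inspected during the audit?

"which map" is extracted from the object of "inspected".
Boundaries crossed, outermost first: [that] — 1 in total.

1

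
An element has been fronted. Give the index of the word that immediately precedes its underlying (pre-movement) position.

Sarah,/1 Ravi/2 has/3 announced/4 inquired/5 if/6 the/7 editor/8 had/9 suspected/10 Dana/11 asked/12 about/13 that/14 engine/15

The displaced element is "Sarah" (word 1).
It is linked across 1 clause boundary (Ø).
It functions as the subject of "inquired", so the gap sits immediately after word 4 ("announced").
Base order: Ravi has announced that Sarah inquired if the editor had suspected Dana asked about that engine.

4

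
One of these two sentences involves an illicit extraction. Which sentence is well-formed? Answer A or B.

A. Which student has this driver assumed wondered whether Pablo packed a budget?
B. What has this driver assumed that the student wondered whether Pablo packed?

In B, the wh-phrase is extracted from inside a wh-island (introduced by "whether"), which blocks movement.
In A, the extraction path crosses only that-complement boundaries, which are transparent.
So A is grammatical.

A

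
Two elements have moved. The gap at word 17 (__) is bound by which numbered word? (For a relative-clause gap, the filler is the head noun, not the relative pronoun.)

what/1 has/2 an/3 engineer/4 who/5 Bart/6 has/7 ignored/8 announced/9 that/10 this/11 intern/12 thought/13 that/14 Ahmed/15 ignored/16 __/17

1

The marked gap is the direct object of "ignored".
Its filler is the fronted wh-phrase "what", at word 1.
(The other dependency links word 4 to a gap after word 8.)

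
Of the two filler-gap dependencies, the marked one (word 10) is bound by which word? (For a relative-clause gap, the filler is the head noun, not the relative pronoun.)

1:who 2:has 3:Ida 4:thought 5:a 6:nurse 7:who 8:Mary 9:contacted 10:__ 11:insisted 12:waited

The marked gap is inside the relative clause, the direct object of "contacted".
Its filler is the head noun "nurse" (via "who"), at word 6.
(The other dependency links word 1 to a gap after word 11.)

6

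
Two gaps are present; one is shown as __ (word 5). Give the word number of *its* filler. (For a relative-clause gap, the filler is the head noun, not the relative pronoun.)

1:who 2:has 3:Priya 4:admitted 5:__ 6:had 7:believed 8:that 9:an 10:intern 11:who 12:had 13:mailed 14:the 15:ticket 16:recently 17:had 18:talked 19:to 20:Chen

1

The marked gap is the subject of "believed".
Its filler is the fronted wh-phrase "who", at word 1.
(The other dependency links word 10 to a gap after word 11.)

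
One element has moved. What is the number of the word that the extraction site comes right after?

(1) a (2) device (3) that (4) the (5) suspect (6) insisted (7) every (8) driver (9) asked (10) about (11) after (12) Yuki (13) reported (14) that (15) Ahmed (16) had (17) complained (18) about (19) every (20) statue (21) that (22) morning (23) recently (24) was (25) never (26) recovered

The displaced element is "a device" (word 2).
It is linked across 1 clause boundary (Ø).
It functions as the object of the preposition "about" of "asked", so the gap sits immediately after word 10 ("about").
Base order: The suspect insisted every driver asked about a device after Yuki reported that Ahmed had complained about every statue that morning recently.

10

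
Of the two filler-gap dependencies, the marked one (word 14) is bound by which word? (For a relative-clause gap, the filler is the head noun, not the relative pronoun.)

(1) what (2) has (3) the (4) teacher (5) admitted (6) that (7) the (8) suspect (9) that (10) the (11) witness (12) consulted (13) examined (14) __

1

The marked gap is the direct object of "examined".
Its filler is the fronted wh-phrase "what", at word 1.
(The other dependency links word 8 to a gap after word 12.)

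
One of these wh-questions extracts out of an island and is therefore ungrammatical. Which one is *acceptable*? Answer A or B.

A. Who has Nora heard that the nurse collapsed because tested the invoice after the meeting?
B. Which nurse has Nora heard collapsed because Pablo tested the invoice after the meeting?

In A, the wh-phrase is extracted from inside an adjunct island (introduced by "because"), which blocks movement.
In B, the extraction path crosses only that-complement boundaries, which are transparent.
So B is grammatical.

B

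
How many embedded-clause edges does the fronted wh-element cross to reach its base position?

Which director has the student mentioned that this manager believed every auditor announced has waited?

3

"which director" is extracted from the subject of "waited".
Boundaries crossed, outermost first: [that], [Ø], [Ø] — 3 in total.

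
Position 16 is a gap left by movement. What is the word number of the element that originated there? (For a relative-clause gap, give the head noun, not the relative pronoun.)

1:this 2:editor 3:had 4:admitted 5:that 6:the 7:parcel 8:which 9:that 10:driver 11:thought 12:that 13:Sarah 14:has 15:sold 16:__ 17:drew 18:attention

7

The gap at 16 is the object of "sold", inside a relative clause.
The relative pronoun is "which" (word 8); it is bound by the head noun immediately before it.
Its filler is the head noun "parcel", at word 7.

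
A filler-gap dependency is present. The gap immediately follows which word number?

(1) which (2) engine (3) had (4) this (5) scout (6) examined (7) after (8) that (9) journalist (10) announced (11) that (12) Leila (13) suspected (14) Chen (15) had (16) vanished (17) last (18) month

The displaced element is "which engine" (word 2).
It functions as the direct object of "examined", so the gap sits immediately after word 6 ("examined").
Base order: This scout had examined which engine after that journalist announced that Leila suspected Chen had vanished last month.

6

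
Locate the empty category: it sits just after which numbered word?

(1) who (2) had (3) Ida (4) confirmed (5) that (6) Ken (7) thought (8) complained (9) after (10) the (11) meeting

The displaced element is "who" (word 1).
It is linked across 2 clause boundaries (that → Ø).
It functions as the subject of "complained", so the gap sits immediately after word 7 ("thought").
Base order: Ida had confirmed that Ken thought who complained after the meeting.

7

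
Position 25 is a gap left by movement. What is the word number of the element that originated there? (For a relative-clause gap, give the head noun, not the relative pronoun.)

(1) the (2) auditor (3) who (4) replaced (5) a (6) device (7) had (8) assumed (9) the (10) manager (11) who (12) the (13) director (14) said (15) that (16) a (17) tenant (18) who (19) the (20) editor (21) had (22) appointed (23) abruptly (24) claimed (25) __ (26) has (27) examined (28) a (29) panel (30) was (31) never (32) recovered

The gap at 25 is the subject of "examined", inside a relative clause.
The relative pronoun is "who" (word 11); it is bound by the head noun immediately before it.
Its filler is the head noun "manager", at word 10.

10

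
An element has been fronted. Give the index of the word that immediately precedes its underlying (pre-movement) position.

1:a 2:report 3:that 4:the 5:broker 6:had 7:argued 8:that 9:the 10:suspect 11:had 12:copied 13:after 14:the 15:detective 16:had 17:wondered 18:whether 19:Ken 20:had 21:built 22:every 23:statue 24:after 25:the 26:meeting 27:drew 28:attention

12

The displaced element is "a report" (word 2).
It is linked across 1 clause boundary (that).
It functions as the direct object of "copied", so the gap sits immediately after word 12 ("copied").
Base order: The broker had argued that the suspect had copied a report after the detective had wondered whether Ken had built every statue after the meeting.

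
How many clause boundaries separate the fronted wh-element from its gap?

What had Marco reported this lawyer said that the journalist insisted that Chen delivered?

"what" is extracted from the object of "delivered".
Boundaries crossed, outermost first: [Ø], [that], [that] — 3 in total.

3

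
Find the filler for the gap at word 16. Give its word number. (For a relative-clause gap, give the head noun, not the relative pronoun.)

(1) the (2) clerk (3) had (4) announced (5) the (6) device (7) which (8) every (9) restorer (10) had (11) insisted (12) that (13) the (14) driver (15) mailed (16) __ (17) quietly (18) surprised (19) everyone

6

The gap at 16 is the object of "mailed", inside a relative clause.
The relative pronoun is "which" (word 7); it is bound by the head noun immediately before it.
Its filler is the head noun "device", at word 6.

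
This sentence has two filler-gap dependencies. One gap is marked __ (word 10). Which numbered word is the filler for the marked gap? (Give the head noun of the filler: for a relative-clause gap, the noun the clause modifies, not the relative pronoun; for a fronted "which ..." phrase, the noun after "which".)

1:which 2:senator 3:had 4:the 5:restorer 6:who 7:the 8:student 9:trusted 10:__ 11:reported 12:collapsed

5

The marked gap is inside the relative clause, the direct object of "trusted".
Its filler is the head noun "restorer" (via "who"), at word 5.
(The other dependency links word 2 to a gap after word 11.)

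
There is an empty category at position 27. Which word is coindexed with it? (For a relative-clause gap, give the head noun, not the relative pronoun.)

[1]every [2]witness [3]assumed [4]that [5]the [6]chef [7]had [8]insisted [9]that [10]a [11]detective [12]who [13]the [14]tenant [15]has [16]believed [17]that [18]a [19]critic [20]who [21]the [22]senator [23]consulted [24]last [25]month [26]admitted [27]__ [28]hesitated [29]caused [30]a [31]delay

The gap at 27 is the subject of "hesitated", inside a relative clause.
The relative pronoun is "who" (word 12); it is bound by the head noun immediately before it.
Its filler is the head noun "detective", at word 11.

11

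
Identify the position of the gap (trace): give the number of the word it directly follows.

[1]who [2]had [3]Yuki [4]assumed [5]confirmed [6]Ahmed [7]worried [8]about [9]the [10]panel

4

The displaced element is "who" (word 1).
It is linked across 1 clause boundary (Ø).
It functions as the subject of "confirmed", so the gap sits immediately after word 4 ("assumed").
Base order: Yuki had assumed that who confirmed Ahmed worried about the panel.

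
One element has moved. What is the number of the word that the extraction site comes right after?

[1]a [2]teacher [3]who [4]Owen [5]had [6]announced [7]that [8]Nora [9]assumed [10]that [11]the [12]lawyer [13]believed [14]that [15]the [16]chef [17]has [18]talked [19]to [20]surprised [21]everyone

The displaced element is "a teacher" (word 2).
It is linked across 3 clause boundaries (that → that → that).
It functions as the object of the preposition "to" of "talked", so the gap sits immediately after word 19 ("to").
Base order: Owen had announced that Nora assumed that the lawyer believed that the chef has talked to a teacher.

19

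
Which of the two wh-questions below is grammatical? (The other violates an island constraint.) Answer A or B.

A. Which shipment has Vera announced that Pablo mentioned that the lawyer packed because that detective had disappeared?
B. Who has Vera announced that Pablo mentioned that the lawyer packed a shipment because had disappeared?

In B, the wh-phrase is extracted from inside an adjunct island (introduced by "because"), which blocks movement.
In A, the extraction path crosses only that-complement boundaries, which are transparent.
So A is grammatical.

A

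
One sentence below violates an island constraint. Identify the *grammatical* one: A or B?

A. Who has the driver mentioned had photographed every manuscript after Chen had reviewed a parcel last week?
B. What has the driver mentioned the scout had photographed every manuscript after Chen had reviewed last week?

In B, the wh-phrase is extracted from inside an adjunct island (introduced by "after"), which blocks movement.
In A, the extraction path crosses only that-complement boundaries, which are transparent.
So A is grammatical.

A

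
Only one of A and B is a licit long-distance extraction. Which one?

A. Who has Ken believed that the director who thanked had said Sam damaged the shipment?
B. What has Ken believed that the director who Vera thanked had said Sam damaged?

B

In A, the wh-phrase is extracted from inside a complex-NP island (relative clause) (introduced by "who"), which blocks movement.
In B, the extraction path crosses only that-complement boundaries, which are transparent.
So B is grammatical.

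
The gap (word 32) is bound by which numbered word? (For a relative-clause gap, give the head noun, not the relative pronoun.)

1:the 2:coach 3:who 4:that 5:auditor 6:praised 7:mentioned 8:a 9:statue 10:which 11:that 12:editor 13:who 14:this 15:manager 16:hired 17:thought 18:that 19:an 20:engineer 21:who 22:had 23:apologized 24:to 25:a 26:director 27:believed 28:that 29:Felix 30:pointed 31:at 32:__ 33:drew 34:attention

The gap at 32 is the prepositional object of "pointed", inside a relative clause.
The relative pronoun is "which" (word 10); it is bound by the head noun immediately before it.
Its filler is the head noun "statue", at word 9.

9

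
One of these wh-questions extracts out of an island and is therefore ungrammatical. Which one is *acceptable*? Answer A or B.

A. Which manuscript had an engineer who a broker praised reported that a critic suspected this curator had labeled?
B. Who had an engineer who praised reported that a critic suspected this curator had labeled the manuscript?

In B, the wh-phrase is extracted from inside a complex-NP island (relative clause) (introduced by "who"), which blocks movement.
In A, the extraction path crosses only that-complement boundaries, which are transparent.
So A is grammatical.

A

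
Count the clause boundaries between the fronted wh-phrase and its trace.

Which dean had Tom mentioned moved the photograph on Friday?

1

"which dean" is extracted from the subject of "moved".
Boundaries crossed, outermost first: [Ø] — 1 in total.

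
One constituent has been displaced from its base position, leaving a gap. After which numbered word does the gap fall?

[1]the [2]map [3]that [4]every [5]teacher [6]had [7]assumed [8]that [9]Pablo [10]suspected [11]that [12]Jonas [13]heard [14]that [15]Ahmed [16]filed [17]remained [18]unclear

The displaced element is "the map" (word 2).
It is linked across 3 clause boundaries (that → that → that).
It functions as the direct object of "filed", so the gap sits immediately after word 16 ("filed").
Base order: Every teacher had assumed that Pablo suspected that Jonas heard that Ahmed filed the map.

16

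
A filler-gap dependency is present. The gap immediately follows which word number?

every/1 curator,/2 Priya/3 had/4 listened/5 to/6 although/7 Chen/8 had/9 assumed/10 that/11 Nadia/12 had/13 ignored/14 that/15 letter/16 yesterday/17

The displaced element is "every curator" (word 2).
It functions as the object of the preposition "to" of "listened", so the gap sits immediately after word 6 ("to").
Base order: Priya had listened to every curator although Chen had assumed that Nadia had ignored that letter yesterday.

6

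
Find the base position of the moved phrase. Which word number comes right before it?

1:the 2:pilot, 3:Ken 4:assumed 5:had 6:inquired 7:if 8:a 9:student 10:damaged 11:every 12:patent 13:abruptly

The displaced element is "the pilot" (word 2).
It is linked across 1 clause boundary (Ø).
It functions as the subject of "inquired", so the gap sits immediately after word 4 ("assumed").
Base order: Ken assumed that the pilot had inquired if a student damaged every patent abruptly.

4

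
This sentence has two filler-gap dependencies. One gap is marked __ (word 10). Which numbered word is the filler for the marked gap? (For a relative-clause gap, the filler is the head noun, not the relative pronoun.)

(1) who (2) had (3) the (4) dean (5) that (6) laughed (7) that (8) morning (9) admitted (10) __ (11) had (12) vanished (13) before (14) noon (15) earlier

The marked gap is the subject of "vanished".
Its filler is the fronted wh-phrase "who", at word 1.
(The other dependency links word 4 to a gap after word 5.)

1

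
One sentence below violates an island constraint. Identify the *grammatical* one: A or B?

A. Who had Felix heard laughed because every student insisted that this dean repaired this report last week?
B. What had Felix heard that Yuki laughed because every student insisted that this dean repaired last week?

In B, the wh-phrase is extracted from inside an adjunct island (introduced by "because"), which blocks movement.
In A, the extraction path crosses only that-complement boundaries, which are transparent.
So A is grammatical.

A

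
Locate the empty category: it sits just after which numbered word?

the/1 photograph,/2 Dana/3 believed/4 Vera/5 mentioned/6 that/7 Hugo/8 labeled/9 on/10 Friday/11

9

The displaced element is "the photograph" (word 2).
It is linked across 2 clause boundaries (Ø → that).
It functions as the direct object of "labeled", so the gap sits immediately after word 9 ("labeled").
Base order: Dana believed Vera mentioned that Hugo labeled the photograph on Friday.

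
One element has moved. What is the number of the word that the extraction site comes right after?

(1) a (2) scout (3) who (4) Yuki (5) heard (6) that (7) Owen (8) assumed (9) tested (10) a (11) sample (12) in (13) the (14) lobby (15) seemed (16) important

8

The displaced element is "a scout" (word 2).
It is linked across 2 clause boundaries (that → Ø).
It functions as the subject of "tested", so the gap sits immediately after word 8 ("assumed").
Base order: Yuki heard that Owen assumed that a scout tested a sample in the lobby.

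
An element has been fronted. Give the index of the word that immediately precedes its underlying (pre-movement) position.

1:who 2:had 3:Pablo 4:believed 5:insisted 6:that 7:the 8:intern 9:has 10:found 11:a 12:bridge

4

The displaced element is "who" (word 1).
It is linked across 1 clause boundary (Ø).
It functions as the subject of "insisted", so the gap sits immediately after word 4 ("believed").
Base order: Pablo had believed that who insisted that the intern has found a bridge.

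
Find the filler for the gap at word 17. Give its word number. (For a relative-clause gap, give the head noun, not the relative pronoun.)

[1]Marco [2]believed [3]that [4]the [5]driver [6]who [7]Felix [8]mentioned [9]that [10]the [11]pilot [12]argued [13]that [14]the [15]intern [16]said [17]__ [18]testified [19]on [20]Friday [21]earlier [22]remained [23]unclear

The gap at 17 is the subject of "testified", inside a relative clause.
The relative pronoun is "who" (word 6); it is bound by the head noun immediately before it.
Its filler is the head noun "driver", at word 5.

5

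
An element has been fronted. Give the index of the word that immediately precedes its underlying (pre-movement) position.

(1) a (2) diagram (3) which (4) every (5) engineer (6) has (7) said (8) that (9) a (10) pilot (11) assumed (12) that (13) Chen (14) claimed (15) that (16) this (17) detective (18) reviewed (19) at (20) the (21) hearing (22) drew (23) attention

18

The displaced element is "a diagram" (word 2).
It is linked across 3 clause boundaries (that → that → that).
It functions as the direct object of "reviewed", so the gap sits immediately after word 18 ("reviewed").
Base order: Every engineer has said that a pilot assumed that Chen claimed that this detective reviewed a diagram at the hearing.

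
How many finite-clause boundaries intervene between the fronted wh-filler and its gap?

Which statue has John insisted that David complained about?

"which statue" is extracted from the PP object of "complained".
Boundaries crossed, outermost first: [that] — 1 in total.

1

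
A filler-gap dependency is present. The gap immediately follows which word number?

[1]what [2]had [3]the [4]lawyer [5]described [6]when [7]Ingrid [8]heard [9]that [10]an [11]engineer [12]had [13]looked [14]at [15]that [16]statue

5

The displaced element is "what" (word 1).
It functions as the direct object of "described", so the gap sits immediately after word 5 ("described").
Base order: The lawyer had described what when Ingrid heard that an engineer had looked at that statue.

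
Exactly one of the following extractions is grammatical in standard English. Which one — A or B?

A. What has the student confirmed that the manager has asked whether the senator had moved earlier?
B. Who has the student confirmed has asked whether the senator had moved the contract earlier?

In A, the wh-phrase is extracted from inside a wh-island (introduced by "whether"), which blocks movement.
In B, the extraction path crosses only that-complement boundaries, which are transparent.
So B is grammatical.

B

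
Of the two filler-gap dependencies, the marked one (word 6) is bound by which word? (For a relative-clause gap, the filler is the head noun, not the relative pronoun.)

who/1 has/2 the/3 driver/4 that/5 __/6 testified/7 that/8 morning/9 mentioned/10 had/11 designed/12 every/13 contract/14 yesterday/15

The marked gap is inside the relative clause, the subject of "testified".
Its filler is the head noun "driver" (via "that"), at word 4.
(The other dependency links word 1 to a gap after word 10.)

4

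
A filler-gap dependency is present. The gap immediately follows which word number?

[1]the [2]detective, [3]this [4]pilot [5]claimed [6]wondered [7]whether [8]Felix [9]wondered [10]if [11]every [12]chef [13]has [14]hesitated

5

The displaced element is "the detective" (word 2).
It is linked across 1 clause boundary (Ø).
It functions as the subject of "wondered", so the gap sits immediately after word 5 ("claimed").
Base order: This pilot claimed that the detective wondered whether Felix wondered if every chef has hesitated.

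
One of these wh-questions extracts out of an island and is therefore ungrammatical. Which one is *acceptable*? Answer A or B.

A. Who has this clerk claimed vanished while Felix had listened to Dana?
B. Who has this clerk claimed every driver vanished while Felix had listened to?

In B, the wh-phrase is extracted from inside an adjunct island (introduced by "while"), which blocks movement.
In A, the extraction path crosses only that-complement boundaries, which are transparent.
So A is grammatical.

A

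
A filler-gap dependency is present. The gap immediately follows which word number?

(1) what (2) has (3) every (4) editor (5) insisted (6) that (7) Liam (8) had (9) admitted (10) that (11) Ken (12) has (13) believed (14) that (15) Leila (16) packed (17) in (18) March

The displaced element is "what" (word 1).
It is linked across 3 clause boundaries (that → that → that).
It functions as the direct object of "packed", so the gap sits immediately after word 16 ("packed").
Base order: Every editor has insisted that Liam had admitted that Ken has believed that Leila packed what in March.

16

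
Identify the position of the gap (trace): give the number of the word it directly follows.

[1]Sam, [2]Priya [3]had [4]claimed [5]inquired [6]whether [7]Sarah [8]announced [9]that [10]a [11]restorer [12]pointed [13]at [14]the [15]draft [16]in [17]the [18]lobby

4

The displaced element is "Sam" (word 1).
It is linked across 1 clause boundary (Ø).
It functions as the subject of "inquired", so the gap sits immediately after word 4 ("claimed").
Base order: Priya had claimed that Sam inquired whether Sarah announced that a restorer pointed at the draft in the lobby.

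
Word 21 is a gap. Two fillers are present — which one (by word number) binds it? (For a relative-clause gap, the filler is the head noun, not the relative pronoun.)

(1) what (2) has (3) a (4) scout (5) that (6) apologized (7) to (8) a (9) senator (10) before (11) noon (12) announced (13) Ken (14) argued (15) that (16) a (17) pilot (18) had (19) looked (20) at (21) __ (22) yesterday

1

The marked gap is the object of the preposition "at" of "looked".
Its filler is the fronted wh-phrase "what", at word 1.
(The other dependency links word 4 to a gap after word 5.)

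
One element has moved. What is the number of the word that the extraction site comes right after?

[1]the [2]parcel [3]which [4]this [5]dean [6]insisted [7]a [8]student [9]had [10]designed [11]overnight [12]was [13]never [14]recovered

The displaced element is "the parcel" (word 2).
It is linked across 1 clause boundary (Ø).
It functions as the direct object of "designed", so the gap sits immediately after word 10 ("designed").
Base order: This dean insisted a student had designed the parcel overnight.

10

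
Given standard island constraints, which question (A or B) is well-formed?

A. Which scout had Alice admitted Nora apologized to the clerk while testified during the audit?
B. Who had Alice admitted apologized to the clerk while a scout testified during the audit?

B

In A, the wh-phrase is extracted from inside an adjunct island (introduced by "while"), which blocks movement.
In B, the extraction path crosses only that-complement boundaries, which are transparent.
So B is grammatical.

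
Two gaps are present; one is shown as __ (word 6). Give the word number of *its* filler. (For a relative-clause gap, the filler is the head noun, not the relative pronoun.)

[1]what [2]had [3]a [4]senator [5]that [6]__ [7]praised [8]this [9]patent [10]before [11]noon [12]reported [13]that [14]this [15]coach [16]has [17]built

The marked gap is inside the relative clause, the subject of "praised".
Its filler is the head noun "senator" (via "that"), at word 4.
(The other dependency links word 1 to a gap after word 17.)

4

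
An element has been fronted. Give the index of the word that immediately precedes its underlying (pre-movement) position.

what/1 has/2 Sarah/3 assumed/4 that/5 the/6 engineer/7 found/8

8

The displaced element is "what" (word 1).
It is linked across 1 clause boundary (that).
It functions as the direct object of "found", so the gap sits immediately after word 8 ("found").
Base order: Sarah has assumed that the engineer found what.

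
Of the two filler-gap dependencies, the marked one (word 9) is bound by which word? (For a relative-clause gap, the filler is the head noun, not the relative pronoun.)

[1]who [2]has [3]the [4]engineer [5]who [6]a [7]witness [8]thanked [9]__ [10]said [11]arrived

The marked gap is inside the relative clause, the direct object of "thanked".
Its filler is the head noun "engineer" (via "who"), at word 4.
(The other dependency links word 1 to a gap after word 10.)

4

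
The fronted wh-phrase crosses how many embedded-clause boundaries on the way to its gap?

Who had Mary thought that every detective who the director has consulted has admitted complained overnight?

2

"who" is extracted from the subject of "complained".
Boundaries crossed, outermost first: [that], [Ø] — 2 in total.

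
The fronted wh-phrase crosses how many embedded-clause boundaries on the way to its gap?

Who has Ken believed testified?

"who" is extracted from the subject of "testified".
Boundaries crossed, outermost first: [Ø] — 1 in total.

1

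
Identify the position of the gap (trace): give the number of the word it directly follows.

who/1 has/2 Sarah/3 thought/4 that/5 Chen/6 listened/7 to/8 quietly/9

The displaced element is "who" (word 1).
It is linked across 1 clause boundary (that).
It functions as the object of the preposition "to" of "listened", so the gap sits immediately after word 8 ("to").
Base order: Sarah has thought that Chen listened to who quietly.

8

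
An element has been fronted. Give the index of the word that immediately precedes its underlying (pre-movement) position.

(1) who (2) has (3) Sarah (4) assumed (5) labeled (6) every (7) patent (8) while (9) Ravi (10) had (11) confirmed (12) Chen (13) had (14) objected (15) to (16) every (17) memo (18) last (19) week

4

The displaced element is "who" (word 1).
It is linked across 1 clause boundary (Ø).
It functions as the subject of "labeled", so the gap sits immediately after word 4 ("assumed").
Base order: Sarah has assumed who labeled every patent while Ravi had confirmed Chen had objected to every memo last week.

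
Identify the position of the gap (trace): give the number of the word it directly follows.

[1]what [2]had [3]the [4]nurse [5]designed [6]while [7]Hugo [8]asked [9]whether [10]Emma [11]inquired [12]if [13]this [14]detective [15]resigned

5

The displaced element is "what" (word 1).
It functions as the direct object of "designed", so the gap sits immediately after word 5 ("designed").
Base order: The nurse had designed what while Hugo asked whether Emma inquired if this detective resigned.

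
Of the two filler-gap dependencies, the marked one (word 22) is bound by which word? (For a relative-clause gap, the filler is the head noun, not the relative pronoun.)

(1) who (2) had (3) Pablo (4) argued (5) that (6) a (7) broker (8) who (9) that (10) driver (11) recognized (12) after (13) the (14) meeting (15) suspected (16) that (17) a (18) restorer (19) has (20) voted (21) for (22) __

1

The marked gap is the object of the preposition "for" of "voted".
Its filler is the fronted wh-phrase "who", at word 1.
(The other dependency links word 7 to a gap after word 11.)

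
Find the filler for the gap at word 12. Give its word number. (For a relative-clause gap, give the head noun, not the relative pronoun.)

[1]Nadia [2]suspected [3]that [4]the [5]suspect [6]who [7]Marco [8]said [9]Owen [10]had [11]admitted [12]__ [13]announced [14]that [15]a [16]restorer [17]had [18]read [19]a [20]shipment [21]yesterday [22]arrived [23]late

The gap at 12 is the subject of "announced", inside a relative clause.
The relative pronoun is "who" (word 6); it is bound by the head noun immediately before it.
Its filler is the head noun "suspect", at word 5.

5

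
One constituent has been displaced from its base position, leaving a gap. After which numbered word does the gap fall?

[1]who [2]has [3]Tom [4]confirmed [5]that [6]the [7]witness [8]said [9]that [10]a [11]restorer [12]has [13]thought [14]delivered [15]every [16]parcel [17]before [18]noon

The displaced element is "who" (word 1).
It is linked across 3 clause boundaries (that → that → Ø).
It functions as the subject of "delivered", so the gap sits immediately after word 13 ("thought").
Base order: Tom has confirmed that the witness said that a restorer has thought that who delivered every parcel before noon.

13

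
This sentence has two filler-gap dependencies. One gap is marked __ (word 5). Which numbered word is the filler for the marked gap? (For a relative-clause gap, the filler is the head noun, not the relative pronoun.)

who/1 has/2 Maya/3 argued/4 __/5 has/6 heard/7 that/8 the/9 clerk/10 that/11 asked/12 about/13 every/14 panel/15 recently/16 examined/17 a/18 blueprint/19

1

The marked gap is the subject of "heard".
Its filler is the fronted wh-phrase "who", at word 1.
(The other dependency links word 10 to a gap after word 11.)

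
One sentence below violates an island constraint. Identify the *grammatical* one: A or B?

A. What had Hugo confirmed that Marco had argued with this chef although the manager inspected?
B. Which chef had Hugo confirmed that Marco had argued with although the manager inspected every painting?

In A, the wh-phrase is extracted from inside an adjunct island (introduced by "although"), which blocks movement.
In B, the extraction path crosses only that-complement boundaries, which are transparent.
So B is grammatical.

B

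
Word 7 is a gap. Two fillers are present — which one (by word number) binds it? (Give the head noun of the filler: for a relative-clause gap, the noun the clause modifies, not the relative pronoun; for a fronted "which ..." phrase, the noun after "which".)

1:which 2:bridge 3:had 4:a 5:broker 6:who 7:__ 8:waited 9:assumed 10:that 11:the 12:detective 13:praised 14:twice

The marked gap is inside the relative clause, the subject of "waited".
Its filler is the head noun "broker" (via "who"), at word 5.
(The other dependency links word 2 to a gap after word 13.)

5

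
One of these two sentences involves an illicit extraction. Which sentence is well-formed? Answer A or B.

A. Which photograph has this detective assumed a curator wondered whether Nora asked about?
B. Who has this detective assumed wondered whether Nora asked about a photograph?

In A, the wh-phrase is extracted from inside a wh-island (introduced by "whether"), which blocks movement.
In B, the extraction path crosses only that-complement boundaries, which are transparent.
So B is grammatical.

B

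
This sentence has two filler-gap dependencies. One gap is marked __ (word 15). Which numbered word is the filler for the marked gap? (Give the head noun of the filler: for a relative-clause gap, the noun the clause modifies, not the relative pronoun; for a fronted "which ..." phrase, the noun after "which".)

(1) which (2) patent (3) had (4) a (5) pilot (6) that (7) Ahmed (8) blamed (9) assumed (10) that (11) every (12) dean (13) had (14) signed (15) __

2

The marked gap is the direct object of "signed".
Its filler is the fronted wh-phrase "which patent", at word 2.
(The other dependency links word 5 to a gap after word 8.)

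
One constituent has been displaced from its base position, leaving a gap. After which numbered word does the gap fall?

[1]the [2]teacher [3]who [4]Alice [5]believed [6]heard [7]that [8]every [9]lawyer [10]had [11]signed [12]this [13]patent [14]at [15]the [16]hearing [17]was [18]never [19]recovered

The displaced element is "the teacher" (word 2).
It is linked across 1 clause boundary (Ø).
It functions as the subject of "heard", so the gap sits immediately after word 5 ("believed").
Base order: Alice believed that the teacher heard that every lawyer had signed this patent at the hearing.

5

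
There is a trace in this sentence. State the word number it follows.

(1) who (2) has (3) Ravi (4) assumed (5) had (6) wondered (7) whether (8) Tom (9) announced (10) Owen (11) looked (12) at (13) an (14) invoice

4

The displaced element is "who" (word 1).
It is linked across 1 clause boundary (Ø).
It functions as the subject of "wondered", so the gap sits immediately after word 4 ("assumed").
Base order: Ravi has assumed that who had wondered whether Tom announced Owen looked at an invoice.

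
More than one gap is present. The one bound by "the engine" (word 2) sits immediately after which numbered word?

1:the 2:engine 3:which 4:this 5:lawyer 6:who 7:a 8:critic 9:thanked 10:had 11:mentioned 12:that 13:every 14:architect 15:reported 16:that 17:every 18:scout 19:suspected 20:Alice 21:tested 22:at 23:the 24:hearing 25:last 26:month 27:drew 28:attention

The displaced element is "the engine" (word 2).
It is linked across 3 clause boundaries (that → that → Ø).
It functions as the direct object of "tested", so the gap sits immediately after word 21 ("tested").
Base order: This lawyer who a critic thanked had mentioned that every architect reported that every scout suspected Alice tested the engine at the hearing last month.

21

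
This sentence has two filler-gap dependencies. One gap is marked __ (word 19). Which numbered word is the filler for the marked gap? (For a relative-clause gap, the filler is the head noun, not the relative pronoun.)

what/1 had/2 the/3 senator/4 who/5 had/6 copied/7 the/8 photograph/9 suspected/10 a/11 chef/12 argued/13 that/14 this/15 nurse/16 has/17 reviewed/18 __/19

1

The marked gap is the direct object of "reviewed".
Its filler is the fronted wh-phrase "what", at word 1.
(The other dependency links word 4 to a gap after word 5.)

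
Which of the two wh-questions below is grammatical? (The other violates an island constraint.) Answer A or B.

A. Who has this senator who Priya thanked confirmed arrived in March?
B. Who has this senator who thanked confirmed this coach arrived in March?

In B, the wh-phrase is extracted from inside a complex-NP island (relative clause) (introduced by "who"), which blocks movement.
In A, the extraction path crosses only that-complement boundaries, which are transparent.
So A is grammatical.

A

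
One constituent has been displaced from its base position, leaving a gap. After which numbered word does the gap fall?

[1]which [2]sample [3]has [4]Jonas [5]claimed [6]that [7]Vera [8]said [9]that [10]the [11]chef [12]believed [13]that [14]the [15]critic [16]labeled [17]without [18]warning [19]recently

16

The displaced element is "which sample" (word 2).
It is linked across 3 clause boundaries (that → that → that).
It functions as the direct object of "labeled", so the gap sits immediately after word 16 ("labeled").
Base order: Jonas has claimed that Vera said that the chef believed that the critic labeled which sample without warning recently.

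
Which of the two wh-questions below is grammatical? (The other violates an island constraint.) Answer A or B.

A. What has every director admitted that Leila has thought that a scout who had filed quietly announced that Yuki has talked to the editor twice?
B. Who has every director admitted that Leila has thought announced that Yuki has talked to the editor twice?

B

In A, the wh-phrase is extracted from inside a complex-NP island (relative clause) (introduced by "who"), which blocks movement.
In B, the extraction path crosses only that-complement boundaries, which are transparent.
So B is grammatical.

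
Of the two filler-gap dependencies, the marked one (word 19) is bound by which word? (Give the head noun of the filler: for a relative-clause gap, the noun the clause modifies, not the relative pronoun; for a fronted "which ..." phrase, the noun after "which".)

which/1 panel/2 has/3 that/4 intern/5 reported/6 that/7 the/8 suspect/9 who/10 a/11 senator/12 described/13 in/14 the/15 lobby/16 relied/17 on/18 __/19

2

The marked gap is the object of the preposition "on" of "relied".
Its filler is the fronted wh-phrase "which panel", at word 2.
(The other dependency links word 9 to a gap after word 13.)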